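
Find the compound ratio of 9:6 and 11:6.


Compound ratio = (9×11) : (6×6)
= 99:36
GCD = 9
= 11:4

11:4


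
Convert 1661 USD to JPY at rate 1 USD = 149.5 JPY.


Amount × rate = 1661 × 149.5
= 248319.50 JPY

248319.50 JPY


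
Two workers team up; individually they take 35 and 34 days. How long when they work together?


Rate of A = 1/35 per day
Rate of B = 1/34 per day
Combined rate = 1/35 + 1/34 = 69/1190 ≈ 0.0580 per day
Days = 1 / combined rate = 1190/69
≈ 17.25 days

17.25 days


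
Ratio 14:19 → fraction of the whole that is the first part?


Total parts = 14 + 19 = 33
First part: 14/33 = 14/33
= 14/33

14/33


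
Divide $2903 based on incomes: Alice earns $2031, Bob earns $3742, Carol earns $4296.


Total income = 2031 + 3742 + 4296 = $10069
Alice: $2903 × 2031/10069 = $585.56
Bob: $2903 × 3742/10069 = $1078.86
Carol: $2903 × 4296/10069 = $1238.58
= Alice: $585.56, Bob: $1078.86, Carol: $1238.58

Alice: $585.56, Bob: $1078.86, Carol: $1238.58


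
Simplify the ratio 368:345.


GCD(368, 345) = 23
368/23 : 345/23
= 16:15

16:15


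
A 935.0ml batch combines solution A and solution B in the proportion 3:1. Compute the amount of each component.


Total parts = 3 + 1 = 4
solution A: 935.0 × 3/4 = 701.3ml
solution B: 935.0 × 1/4 = 233.8ml
= 701.3ml and 233.8ml

701.3ml and 233.8ml


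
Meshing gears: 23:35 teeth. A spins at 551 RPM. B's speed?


Gear ratio = 23:35 = 23:35
RPM_B = RPM_A × (teeth_A / teeth_B)
= 551 × (23/35)
= 362.1 RPM

362.1 RPM


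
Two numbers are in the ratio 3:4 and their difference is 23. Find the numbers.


Let A = 3k, B = 4k.
4k - 3k = 23
1k = 23 → k = 23/1 = 23
A = 3×23 = 69, B = 4×23 = 92
= A = 69, B = 92

A = 69, B = 92


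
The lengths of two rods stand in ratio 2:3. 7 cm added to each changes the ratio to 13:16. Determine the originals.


Let A = 2k, B = 3k.
(2k + 7) / (3k + 7) = 13/16
Cross-multiply: 16(2k + 7) = 13(3k + 7)
32k + 112 = 39k + 91
32k - 39k = 91 - 112
-7k = -21
k = -21/-7 = 3
A = 2×3 = 6, B = 3×3 = 9
= A = 6, B = 9

A = 6, B = 9


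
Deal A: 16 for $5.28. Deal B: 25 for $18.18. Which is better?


Deal A: $5.28/16 = $0.3300/unit
Deal B: $18.18/25 = $0.7272/unit
A is cheaper per unit
= Deal A

Deal A


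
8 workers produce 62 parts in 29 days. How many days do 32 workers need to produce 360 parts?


Days ∝ work / workers, so d₂ = d₁ × (m₁/m₂) × (w₂/w₁)
Workers factor (inverse): 8/32 = 0.2500
Work factor (direct): 360/62 ≈ 5.8065
d₂ = 29 × 8/32 × 360/62 = (29 × 8 × 360) / (32 × 62) = 83520/1984
≈ 42.10 days

42.10 days


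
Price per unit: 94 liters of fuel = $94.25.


Unit rate = total / quantity
= 94.25 / 94
= $1.00 per unit

$1.00 per unit


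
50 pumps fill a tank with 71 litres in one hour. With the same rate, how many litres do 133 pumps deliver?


Direct proportion: y/x = constant
k = 71/50 = 1.4200
y₂ = k × 133 = 71 × 133 / 50 = 9443/50
= 188.86

188.86


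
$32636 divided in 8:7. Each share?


Total parts = 8 + 7 = 15
Part 1: 32636 × 8/15 = 17405.87
Part 2: 32636 × 7/15 = 15230.13
= Part 1: $17405.87, Part 2: $15230.13

Part 1: $17405.87, Part 2: $15230.13


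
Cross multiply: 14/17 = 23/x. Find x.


Cross multiply: 14 × x = 17 × 23
14x = 391
x = 391 / 14
= 27.93

27.93


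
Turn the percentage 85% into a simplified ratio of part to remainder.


85% means 85 parts out of 100; remainder = 15
Part : remainder = 85:15
GCD = 5
= 17:3

17:3


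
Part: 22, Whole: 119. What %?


Percentage = (part / whole) × 100
= (22 / 119) × 100
≈ 18.49%

18.49%


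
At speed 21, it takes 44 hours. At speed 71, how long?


Inverse proportion: x × y = constant
k = 21 × 44 = 924
y₂ = k / 71 = 924 / 71
= 13.01

13.01


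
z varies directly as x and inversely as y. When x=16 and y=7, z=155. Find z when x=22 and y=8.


z = k·x/y
Solve for k using the known point: k = z·y/x = 155×7/16 = 1085/16 = 67.8125
Now evaluate at x=22, y=8:
z = k × 22 / 8 = (1085 × 22) / (16 × 8) = 23870/128
≈ 186.4844

186.4844


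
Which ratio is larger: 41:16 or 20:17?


41/16 = 2.5625
20/17 = 1.1765
2.5625 > 1.1765, so 41:16 is greater
= 41:16

41:16


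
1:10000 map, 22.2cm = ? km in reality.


Real distance = map distance × scale
= 22.2cm × 10000
= 222000 cm = 2220.0 m
= 2.220 km

2.220 km


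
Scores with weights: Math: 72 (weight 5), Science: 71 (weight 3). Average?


Numerator = 72×5 + 71×3
= 360 + 213
= 573
Total weight = 8
Weighted avg = 573/8
= 71.63

71.63


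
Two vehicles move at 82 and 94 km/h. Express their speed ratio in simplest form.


Ratio = 82:94
GCD = 2
Simplified = 41:47
Time ratio (same distance) = 47:41
Speed ratio = 41:47

41:47


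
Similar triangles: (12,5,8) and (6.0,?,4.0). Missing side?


Scale factor = 6.0/12 = 0.5
Missing side = 5 × 0.5
= 2.5

2.5


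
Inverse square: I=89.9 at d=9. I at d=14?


I₁d₁² = I₂d₂²
I₂ = I₁ × (d₁/d₂)²
= 89.9 × (9/14)²
= 89.9 × 81/196
= 7281.9/196
≈ 37.1526

37.1526


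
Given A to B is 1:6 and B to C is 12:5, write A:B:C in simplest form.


Match B: multiply A:B by 12 → 12:72
Multiply B:C by 6 → 72:30
Combined: 12:72:30
GCD = 6
= 2:12:5

2:12:5


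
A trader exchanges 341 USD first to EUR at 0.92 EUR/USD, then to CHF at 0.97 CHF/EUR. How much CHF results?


Step 1: 341 USD × 0.92 = 313.72 EUR
Step 2: 313.72 EUR × 0.97 = 304.31 CHF
Implied rate USD→CHF = 0.92 × 0.97 = 0.8924
= 304.31 CHF

304.31 CHF


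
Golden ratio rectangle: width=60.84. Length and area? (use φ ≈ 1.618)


φ = (1 + √5) / 2 ≈ 1.618
Length = width × φ = 60.84 × 1.618 = 98.43912
≈ 98.44
Area = width × length = 60.84 × 98.43912 = 5989.0360608 ≈ 5989.04
= Length: 98.44, Area: 5989.04

Length: 98.44, Area: 5989.04


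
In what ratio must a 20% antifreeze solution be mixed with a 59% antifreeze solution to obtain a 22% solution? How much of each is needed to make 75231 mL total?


Let x parts of 20% mix with y parts of 59%.
20x + 59y = 22(x + y)
20x + 59y = 22x + 22y
x(20 - 22) = y(22 - 59)
x/y = (59 - 22)/(22 - 20) = 37/2
Simplify: 37:2
Total parts = 39; one part = 75231/39 = 1929.00 mL
20% solution: 37×1929.00 = 71373.00 mL
59% solution: 2×1929.00 = 3858.00 mL
= ratio 37:2; 71373.00 mL and 3858.00 mL

ratio 37:2; 71373.00 mL and 3858.00 mL


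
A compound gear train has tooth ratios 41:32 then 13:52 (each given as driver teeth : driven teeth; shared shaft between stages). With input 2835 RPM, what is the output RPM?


Stage 1: RPM_B = RPM_A × t_A/t_B = 2835 × 41/32 = 116235/32 ≈ 3632.34
B and C share a shaft → RPM_C = RPM_B
Stage 2: RPM_D = RPM_C × t_C/t_D = RPM_A × (t_A×t_C)/(t_B×t_D)
Overall ratio = (41×13)/(32×52) = 533/1664
RPM_D = 2835 × 533/1664 = 1511055/1664
≈ 908.09 RPM

908.09 RPM


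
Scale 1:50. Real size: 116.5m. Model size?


Model size = real / scale
= 116.5 / 50
= 2.3300 m

2.3300 m


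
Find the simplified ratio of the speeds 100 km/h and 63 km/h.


Ratio = 100:63
GCD = 1
Simplified = 100:63
Time ratio (same distance) = 63:100
Speed ratio = 100:63

100:63


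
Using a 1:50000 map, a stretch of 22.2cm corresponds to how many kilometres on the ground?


Real distance = map distance × scale
= 22.2cm × 50000
= 1110000 cm = 11100.0 m
= 11.100 km

11.100 km


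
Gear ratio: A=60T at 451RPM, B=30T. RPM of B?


Gear ratio = 60:30 = 2:1
RPM_B = RPM_A × (teeth_A / teeth_B)
= 451 × (60/30)
= 902.0 RPM

902.0 RPM


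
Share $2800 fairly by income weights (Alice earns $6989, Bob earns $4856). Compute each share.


Total income = 6989 + 4856 = $11845
Alice: $2800 × 6989/11845 = $1652.11
Bob: $2800 × 4856/11845 = $1147.89
= Alice: $1652.11, Bob: $1147.89

Alice: $1652.11, Bob: $1147.89


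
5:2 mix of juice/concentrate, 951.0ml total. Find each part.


Total parts = 5 + 2 = 7
juice: 951.0 × 5/7 = 679.3ml
concentrate: 951.0 × 2/7 = 271.7ml
= 679.3ml and 271.7ml

679.3ml and 271.7ml


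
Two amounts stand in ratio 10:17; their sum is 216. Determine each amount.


Let A = 10k, B = 17k.
10k + 17k = 216
27k = 216 → k = 216/27 = 8
A = 10×8 = 80, B = 17×8 = 136
= A = 80, B = 136

A = 80, B = 136


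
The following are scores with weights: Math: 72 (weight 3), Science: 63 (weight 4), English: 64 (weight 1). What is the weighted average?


Numerator = 72×3 + 63×4 + 64×1
= 216 + 252 + 64
= 532
Total weight = 8
Weighted avg = 532/8
= 66.50

66.50


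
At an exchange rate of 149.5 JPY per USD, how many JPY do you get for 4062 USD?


Amount × rate = 4062 × 149.5
= 607269.00 JPY

607269.00 JPY


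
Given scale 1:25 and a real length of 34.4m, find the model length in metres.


Model size = real / scale
= 34.4 / 25
= 1.3760 m

1.3760 m


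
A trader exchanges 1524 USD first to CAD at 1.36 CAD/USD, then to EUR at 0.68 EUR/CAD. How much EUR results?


Step 1: 1524 USD × 1.36 = 2072.64 CAD
Step 2: 2072.64 CAD × 0.68 = 1409.40 EUR
Implied rate USD→EUR = 1.36 × 0.68 = 0.9248
= 1409.40 EUR

1409.40 EUR


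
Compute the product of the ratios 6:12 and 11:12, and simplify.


Compound ratio = (6×11) : (12×12)
= 66:144
GCD = 6
= 11:24

11:24


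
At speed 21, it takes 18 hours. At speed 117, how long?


Inverse proportion: x × y = constant
k = 21 × 18 = 378
y₂ = k / 117 = 378 / 117
= 3.23

3.23


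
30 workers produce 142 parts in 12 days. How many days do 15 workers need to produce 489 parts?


Days ∝ work / workers, so d₂ = d₁ × (m₁/m₂) × (w₂/w₁)
Workers factor (inverse): 30/15 = 2.0000
Work factor (direct): 489/142 ≈ 3.4437
d₂ = 12 × 30/15 × 489/142 = (12 × 30 × 489) / (15 × 142) = 176040/2130
≈ 82.65 days

82.65 days


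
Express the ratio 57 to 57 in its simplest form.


GCD(57, 57) = 57
57/57 : 57/57
= 1:1

1:1


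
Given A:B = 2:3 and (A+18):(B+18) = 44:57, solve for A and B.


Let A = 2k, B = 3k.
(2k + 18) / (3k + 18) = 44/57
Cross-multiply: 57(2k + 18) = 44(3k + 18)
114k + 1026 = 132k + 792
114k - 132k = 792 - 1026
-18k = -234
k = -234/-18 = 13
A = 2×13 = 26, B = 3×13 = 39
= A = 26, B = 39

A = 26, B = 39


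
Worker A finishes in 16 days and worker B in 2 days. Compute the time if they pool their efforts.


Rate of A = 1/16 per day
Rate of B = 1/2 per day
Combined rate = 1/16 + 1/2 = 18/32 = 0.5625 per day
Days = 1 / combined rate = 32/18
≈ 1.78 days

1.78 days


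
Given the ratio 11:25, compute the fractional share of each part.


Total parts = 11 + 25 = 36
First part: 11/36 = 11/36
Second part: 25/36 = 25/36
= 11/36 and 25/36

11/36 and 25/36


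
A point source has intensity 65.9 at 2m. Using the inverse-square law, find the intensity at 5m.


I₁d₁² = I₂d₂²
I₂ = I₁ × (d₁/d₂)²
= 65.9 × (2/5)²
= 65.9 × 4/25
= 263.6/25
= 10.5440

10.5440


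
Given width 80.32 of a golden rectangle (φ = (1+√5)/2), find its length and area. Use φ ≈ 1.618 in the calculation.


φ = (1 + √5) / 2 ≈ 1.618
Length = width × φ = 80.32 × 1.618 = 129.95776
≈ 129.96
Area = width × length = 80.32 × 129.95776 = 10438.2072832 ≈ 10438.21
= Length: 129.96, Area: 10438.21

Length: 129.96, Area: 10438.21


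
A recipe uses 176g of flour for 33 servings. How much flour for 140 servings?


Direct proportion: y/x = constant
k = 176/33 ≈ 5.3333
y₂ = k × 140 = 176 × 140 / 33 = 24640/33
≈ 746.67

746.67


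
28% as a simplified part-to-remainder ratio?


28% means 28 parts out of 100; remainder = 72
Part : remainder = 28:72
GCD = 4
= 7:18

7:18


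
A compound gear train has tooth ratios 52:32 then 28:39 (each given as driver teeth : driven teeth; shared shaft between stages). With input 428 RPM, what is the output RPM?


Stage 1: RPM_B = RPM_A × t_A/t_B = 428 × 52/32 = 22256/32 = 695.50
B and C share a shaft → RPM_C = RPM_B
Stage 2: RPM_D = RPM_C × t_C/t_D = RPM_A × (t_A×t_C)/(t_B×t_D)
Overall ratio = (52×28)/(32×39) = 1456/1248
RPM_D = 428 × 1456/1248 = 623168/1248
≈ 499.33 RPM

499.33 RPM


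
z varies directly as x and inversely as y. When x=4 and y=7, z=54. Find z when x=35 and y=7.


z = k·x/y
Solve for k using the known point: k = z·y/x = 54×7/4 = 378/4 = 94.5000
Now evaluate at x=35, y=7:
z = k × 35 / 7 = (378 × 35) / (4 × 7) = 13230/28
= 472.5000

472.5000


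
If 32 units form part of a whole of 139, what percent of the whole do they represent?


Percentage = (part / whole) × 100
= (32 / 139) × 100
≈ 23.02%

23.02%


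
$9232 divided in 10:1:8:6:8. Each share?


Total parts = 10 + 1 + 8 + 6 + 8 = 33
Part 1: 9232 × 10/33 = 2797.58
Part 2: 9232 × 1/33 = 279.76
Part 3: 9232 × 8/33 = 2238.06
Part 4: 9232 × 6/33 = 1678.55
Part 5: 9232 × 8/33 = 2238.06
= Part 1: $2797.58, Part 2: $279.76, Part 3: $2238.06, Part 4: $1678.55, Part 5: $2238.06

Part 1: $2797.58, Part 2: $279.76, Part 3: $2238.06, Part 4: $1678.55, Part 5: $2238.06


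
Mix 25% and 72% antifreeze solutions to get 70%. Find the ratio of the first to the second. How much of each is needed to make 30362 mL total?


Let x parts of 25% mix with y parts of 72%.
25x + 72y = 70(x + y)
25x + 72y = 70x + 70y
x(25 - 70) = y(70 - 72)
x/y = (72 - 70)/(70 - 25) = 2/45
Simplify: 2:45
Total parts = 47; one part = 30362/47 = 646.00 mL
25% solution: 2×646.00 = 1292.00 mL
72% solution: 45×646.00 = 29070.00 mL
= ratio 2:45; 1292.00 mL and 29070.00 mL

ratio 2:45; 1292.00 mL and 29070.00 mL


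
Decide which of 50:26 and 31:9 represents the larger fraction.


50/26 = 1.9231
31/9 = 3.4444
1.9231 < 3.4444, so 50:26 is less
= 31:9

31:9


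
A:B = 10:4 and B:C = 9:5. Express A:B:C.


Match B: multiply A:B by 9 → 90:36
Multiply B:C by 4 → 36:20
Combined: 90:36:20
GCD = 2
= 45:18:10

45:18:10


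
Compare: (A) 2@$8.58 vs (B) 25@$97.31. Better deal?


Deal A: $8.58/2 = $4.2900/unit
Deal B: $97.31/25 = $3.8924/unit
B is cheaper per unit
= Deal B

Deal B


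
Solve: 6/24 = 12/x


Cross multiply: 6 × x = 24 × 12
6x = 288
x = 288 / 6
= 48.00

48.00


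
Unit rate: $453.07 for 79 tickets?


Unit rate = total / quantity
= 453.07 / 79
= $5.74 per unit

$5.74 per unit


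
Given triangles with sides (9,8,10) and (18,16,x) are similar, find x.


Scale factor = 18/9 = 2
Missing side = 10 × 2
= 20.0

20.0


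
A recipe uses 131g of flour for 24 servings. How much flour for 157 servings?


Direct proportion: y/x = constant
k = 131/24 ≈ 5.4583
y₂ = k × 157 = 131 × 157 / 24 = 20567/24
≈ 856.96

856.96


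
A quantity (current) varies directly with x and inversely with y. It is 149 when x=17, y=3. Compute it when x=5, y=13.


z = k·x/y
Solve for k using the known point: k = z·y/x = 149×3/17 = 447/17 ≈ 26.2941
Now evaluate at x=5, y=13:
z = k × 5 / 13 = (447 × 5) / (17 × 13) = 2235/221
≈ 10.1131

10.1131


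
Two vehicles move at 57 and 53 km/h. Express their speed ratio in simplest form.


Ratio = 57:53
GCD = 1
Simplified = 57:53
Time ratio (same distance) = 53:57
Speed ratio = 57:53

57:53


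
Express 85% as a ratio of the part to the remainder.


85% means 85 parts out of 100; remainder = 15
Part : remainder = 85:15
GCD = 5
= 17:3

17:3


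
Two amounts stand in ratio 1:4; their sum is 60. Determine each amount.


Let A = 1k, B = 4k.
1k + 4k = 60
5k = 60 → k = 60/5 = 12
A = 1×12 = 12, B = 4×12 = 48
= A = 12, B = 48

A = 12, B = 48


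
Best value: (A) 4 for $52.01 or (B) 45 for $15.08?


Deal A: $52.01/4 = $13.0025/unit
Deal B: $15.08/45 = $0.3351/unit
B is cheaper per unit
= Deal B

Deal B


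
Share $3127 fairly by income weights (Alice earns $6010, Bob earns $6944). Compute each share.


Total income = 6010 + 6944 = $12954
Alice: $3127 × 6010/12954 = $1450.77
Bob: $3127 × 6944/12954 = $1676.23
= Alice: $1450.77, Bob: $1676.23

Alice: $1450.77, Bob: $1676.23


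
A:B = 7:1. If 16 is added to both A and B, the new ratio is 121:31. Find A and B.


Let A = 7k, B = 1k.
(7k + 16) / (1k + 16) = 121/31
Cross-multiply: 31(7k + 16) = 121(1k + 16)
217k + 496 = 121k + 1936
217k - 121k = 1936 - 496
96k = 1440
k = 1440/96 = 15
A = 7×15 = 105, B = 1×15 = 15
= A = 105, B = 15

A = 105, B = 15


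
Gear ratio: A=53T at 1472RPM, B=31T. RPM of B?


Gear ratio = 53:31 = 53:31
RPM_B = RPM_A × (teeth_A / teeth_B)
= 1472 × (53/31)
= 2516.6 RPM

2516.6 RPM


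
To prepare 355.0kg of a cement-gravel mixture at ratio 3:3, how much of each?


Total parts = 3 + 3 = 6
cement: 355.0 × 3/6 = 177.5kg
gravel: 355.0 × 3/6 = 177.5kg
= 177.5kg and 177.5kg

177.5kg and 177.5kg


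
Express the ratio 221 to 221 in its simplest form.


GCD(221, 221) = 221
221/221 : 221/221
= 1:1

1:1


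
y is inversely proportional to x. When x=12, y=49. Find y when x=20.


Inverse proportion: x × y = constant
k = 12 × 49 = 588
y₂ = k / 20 = 588 / 20
= 29.40

29.40


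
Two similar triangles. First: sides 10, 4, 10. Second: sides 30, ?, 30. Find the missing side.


Scale factor = 30/10 = 3
Missing side = 4 × 3
= 12.0

12.0


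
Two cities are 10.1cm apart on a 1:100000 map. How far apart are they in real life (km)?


Real distance = map distance × scale
= 10.1cm × 100000
= 1010000 cm = 10100.0 m
= 10.100 km

10.100 km


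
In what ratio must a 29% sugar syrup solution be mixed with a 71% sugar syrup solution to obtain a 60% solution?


Let x parts of 29% mix with y parts of 71%.
29x + 71y = 60(x + y)
29x + 71y = 60x + 60y
x(29 - 60) = y(60 - 71)
x/y = (71 - 60)/(60 - 29) = 11/31
Simplify: 11:31
= 11:31

11:31


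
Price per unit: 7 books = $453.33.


Unit rate = total / quantity
= 453.33 / 7
= $64.76 per unit

$64.76 per unit


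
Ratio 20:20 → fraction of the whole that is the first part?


Total parts = 20 + 20 = 40
First part: 20/40 = 1/2
= 1/2

1/2


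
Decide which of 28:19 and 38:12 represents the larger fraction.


28/19 = 1.4737
38/12 = 3.1667
1.4737 < 3.1667, so 28:19 is less
= 38:12

38:12


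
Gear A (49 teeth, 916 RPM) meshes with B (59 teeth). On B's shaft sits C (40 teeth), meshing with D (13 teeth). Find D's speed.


Stage 1: RPM_B = RPM_A × t_A/t_B = 916 × 49/59 = 44884/59 ≈ 760.75
B and C share a shaft → RPM_C = RPM_B
Stage 2: RPM_D = RPM_C × t_C/t_D = RPM_A × (t_A×t_C)/(t_B×t_D)
Overall ratio = (49×40)/(59×13) = 1960/767
RPM_D = 916 × 1960/767 = 1795360/767
≈ 2340.76 RPM

2340.76 RPM


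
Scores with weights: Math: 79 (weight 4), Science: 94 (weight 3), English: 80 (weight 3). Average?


Numerator = 79×4 + 94×3 + 80×3
= 316 + 282 + 240
= 838
Total weight = 10
Weighted avg = 838/10
= 83.80

83.80


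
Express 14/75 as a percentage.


Percentage = (part / whole) × 100
= (14 / 75) × 100
≈ 18.67%

18.67%


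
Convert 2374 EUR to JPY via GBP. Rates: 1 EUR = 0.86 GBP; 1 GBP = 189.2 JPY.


Step 1: 2374 EUR × 0.86 = 2041.64 GBP
Step 2: 2041.64 GBP × 189.2 = 386278.29 JPY
Implied rate EUR→JPY = 0.86 × 189.2 = 162.7120
= 386278.29 JPY

386278.29 JPY


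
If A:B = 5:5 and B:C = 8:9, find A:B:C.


Match B: multiply A:B by 8 → 40:40
Multiply B:C by 5 → 40:45
Combined: 40:40:45
GCD = 5
= 8:8:9

8:8:9


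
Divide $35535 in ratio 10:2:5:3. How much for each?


Total parts = 10 + 2 + 5 + 3 = 20
Part 1: 35535 × 10/20 = 17767.50
Part 2: 35535 × 2/20 = 3553.50
Part 3: 35535 × 5/20 = 8883.75
Part 4: 35535 × 3/20 = 5330.25
= Part 1: $17767.50, Part 2: $3553.50, Part 3: $8883.75, Part 4: $5330.25

Part 1: $17767.50, Part 2: $3553.50, Part 3: $8883.75, Part 4: $5330.25


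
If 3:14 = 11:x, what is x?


Cross multiply: 3 × x = 14 × 11
3x = 154
x = 154 / 3
= 51.33

51.33


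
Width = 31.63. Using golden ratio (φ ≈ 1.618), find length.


φ = (1 + √5) / 2 ≈ 1.618
Length = width × φ = 31.63 × 1.618 = 51.17734
≈ 51.18

51.18


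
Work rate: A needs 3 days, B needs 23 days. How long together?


Rate of A = 1/3 per day
Rate of B = 1/23 per day
Combined rate = 1/3 + 1/23 = 26/69 ≈ 0.3768 per day
Days = 1 / combined rate = 69/26
≈ 2.65 days

2.65 days


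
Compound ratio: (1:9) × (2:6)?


Compound ratio = (1×2) : (9×6)
= 2:54
GCD = 2
= 1:27

1:27


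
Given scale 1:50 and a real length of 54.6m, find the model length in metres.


Model size = real / scale
= 54.6 / 50
= 1.0920 m

1.0920 m


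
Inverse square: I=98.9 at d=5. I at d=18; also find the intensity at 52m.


I₁d₁² = I₂d₂²
I at 18m = 98.9 × (5/18)² = 98.9 × 25/324 = 2472.5/324 ≈ 7.6312
I at 52m = 98.9 × (5/52)² = 98.9 × 25/2704 = 2472.5/2704 ≈ 0.9144
= 7.6312 and 0.9144

7.6312 and 0.9144


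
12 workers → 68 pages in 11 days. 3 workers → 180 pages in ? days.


Days ∝ work / workers, so d₂ = d₁ × (m₁/m₂) × (w₂/w₁)
Workers factor (inverse): 12/3 = 4.0000
Work factor (direct): 180/68 ≈ 2.6471
d₂ = 11 × 12/3 × 180/68 = (11 × 12 × 180) / (3 × 68) = 23760/204
≈ 116.47 days

116.47 days


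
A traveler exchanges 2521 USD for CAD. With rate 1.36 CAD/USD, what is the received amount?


Amount × rate = 2521 × 1.36
= 3428.56 CAD

3428.56 CAD


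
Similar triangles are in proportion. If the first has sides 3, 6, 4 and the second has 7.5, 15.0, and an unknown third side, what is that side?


Scale factor = 7.5/3 = 2.5
Missing side = 4 × 2.5
= 10.0

10.0


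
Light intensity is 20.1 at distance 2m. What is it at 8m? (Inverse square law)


I₁d₁² = I₂d₂²
I₂ = I₁ × (d₁/d₂)²
= 20.1 × (2/8)²
= 20.1 × 4/64
= 80.4/64
≈ 1.2563

1.2563


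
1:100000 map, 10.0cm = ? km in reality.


Real distance = map distance × scale
= 10.0cm × 100000
= 1000000 cm = 10000.0 m
= 10.000 km

10.000 km


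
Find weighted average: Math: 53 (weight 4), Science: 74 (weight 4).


Numerator = 53×4 + 74×4
= 212 + 296
= 508
Total weight = 8
Weighted avg = 508/8
= 63.50

63.50


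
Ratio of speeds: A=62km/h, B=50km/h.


Ratio = 62:50
GCD = 2
Simplified = 31:25
Time ratio (same distance) = 25:31
Speed ratio = 31:25

31:25


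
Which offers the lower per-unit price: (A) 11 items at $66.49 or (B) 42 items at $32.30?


Deal A: $66.49/11 = $6.0445/unit
Deal B: $32.30/42 = $0.7690/unit
B is cheaper per unit
= Deal B

Deal B


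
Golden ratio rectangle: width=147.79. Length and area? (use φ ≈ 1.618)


φ = (1 + √5) / 2 ≈ 1.618
Length = width × φ = 147.79 × 1.618 = 239.12422
≈ 239.12
Area = width × length = 147.79 × 239.12422 = 35340.1684738 ≈ 35340.17
= Length: 239.12, Area: 35340.17

Length: 239.12, Area: 35340.17


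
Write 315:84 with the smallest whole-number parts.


GCD(315, 84) = 21
315/21 : 84/21
= 15:4

15:4


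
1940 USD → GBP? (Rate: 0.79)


Amount × rate = 1940 × 0.79
= 1532.60 GBP

1532.60 GBP


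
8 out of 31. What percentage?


Percentage = (part / whole) × 100
= (8 / 31) × 100
≈ 25.81%

25.81%


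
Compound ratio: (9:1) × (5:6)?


Compound ratio = (9×5) : (1×6)
= 45:6
GCD = 3
= 15:2

15:2


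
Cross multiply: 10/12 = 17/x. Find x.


Cross multiply: 10 × x = 12 × 17
10x = 204
x = 204 / 10
= 20.40

20.40


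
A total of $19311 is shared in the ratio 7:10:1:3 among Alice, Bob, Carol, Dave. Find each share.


Total parts = 7 + 10 + 1 + 3 = 21
Alice: 19311 × 7/21 = 6437.00
Bob: 19311 × 10/21 = 9195.71
Carol: 19311 × 1/21 = 919.57
Dave: 19311 × 3/21 = 2758.71
= Alice: $6437.00, Bob: $9195.71, Carol: $919.57, Dave: $2758.71

Alice: $6437.00, Bob: $9195.71, Carol: $919.57, Dave: $2758.71


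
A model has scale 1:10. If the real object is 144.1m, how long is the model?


Model size = real / scale
= 144.1 / 10
= 14.4100 m

14.4100 m


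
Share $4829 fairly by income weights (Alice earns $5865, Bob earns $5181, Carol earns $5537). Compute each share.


Total income = 5865 + 5181 + 5537 = $16583
Alice: $4829 × 5865/16583 = $1707.90
Bob: $4829 × 5181/16583 = $1508.72
Carol: $4829 × 5537/16583 = $1612.38
= Alice: $1707.90, Bob: $1508.72, Carol: $1612.38

Alice: $1707.90, Bob: $1508.72, Carol: $1612.38


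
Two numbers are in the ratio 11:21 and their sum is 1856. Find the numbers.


Let A = 11k, B = 21k.
11k + 21k = 1856
32k = 1856 → k = 1856/32 = 58
A = 11×58 = 638, B = 21×58 = 1218
= A = 638, B = 1218

A = 638, B = 1218


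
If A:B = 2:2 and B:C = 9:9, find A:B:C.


Match B: multiply A:B by 9 → 18:18
Multiply B:C by 2 → 18:18
Combined: 18:18:18
GCD = 18
= 1:1:1

1:1:1


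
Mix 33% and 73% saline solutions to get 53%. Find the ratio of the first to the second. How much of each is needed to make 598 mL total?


Let x parts of 33% mix with y parts of 73%.
33x + 73y = 53(x + y)
33x + 73y = 53x + 53y
x(33 - 53) = y(53 - 73)
x/y = (73 - 53)/(53 - 33) = 20/20
Simplify: 1:1
Total parts = 2; one part = 598/2 = 299.00 mL
33% solution: 1×299.00 = 299.00 mL
73% solution: 1×299.00 = 299.00 mL
= ratio 1:1; 299.00 mL and 299.00 mL

ratio 1:1; 299.00 mL and 299.00 mL


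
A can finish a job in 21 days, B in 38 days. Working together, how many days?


Rate of A = 1/21 per day
Rate of B = 1/38 per day
Combined rate = 1/21 + 1/38 = 59/798 ≈ 0.0739 per day
Days = 1 / combined rate = 798/59
≈ 13.53 days

13.53 days


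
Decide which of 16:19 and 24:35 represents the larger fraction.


16/19 = 0.8421
24/35 = 0.6857
0.8421 > 0.6857, so 16:19 is greater
= 16:19

16:19


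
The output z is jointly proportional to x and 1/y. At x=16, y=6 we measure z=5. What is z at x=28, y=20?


z = k·x/y
Solve for k using the known point: k = z·y/x = 5×6/16 = 30/16 = 1.8750
Now evaluate at x=28, y=20:
z = k × 28 / 20 = (30 × 28) / (16 × 20) = 840/320
= 2.6250

2.6250


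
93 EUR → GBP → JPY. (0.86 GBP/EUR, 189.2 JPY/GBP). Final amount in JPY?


Step 1: 93 EUR × 0.86 = 79.98 GBP
Step 2: 79.98 GBP × 189.2 = 15132.22 JPY
Implied rate EUR→JPY = 0.86 × 189.2 = 162.7120
= 15132.22 JPY

15132.22 JPY


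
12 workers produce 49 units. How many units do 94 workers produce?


Direct proportion: y/x = constant
k = 49/12 ≈ 4.0833
y₂ = k × 94 = 49 × 94 / 12 = 4606/12
≈ 383.83

383.83


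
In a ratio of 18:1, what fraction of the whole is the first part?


Total parts = 18 + 1 = 19
First part: 18/19 = 18/19
= 18/19

18/19


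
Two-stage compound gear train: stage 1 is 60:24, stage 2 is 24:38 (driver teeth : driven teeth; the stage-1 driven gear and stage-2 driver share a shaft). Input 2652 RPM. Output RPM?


Stage 1: RPM_B = RPM_A × t_A/t_B = 2652 × 60/24 = 159120/24 = 6630.00
B and C share a shaft → RPM_C = RPM_B
Stage 2: RPM_D = RPM_C × t_C/t_D = RPM_A × (t_A×t_C)/(t_B×t_D)
Overall ratio = (60×24)/(24×38) = 1440/912
RPM_D = 2652 × 1440/912 = 3818880/912
≈ 4187.37 RPM

4187.37 RPM


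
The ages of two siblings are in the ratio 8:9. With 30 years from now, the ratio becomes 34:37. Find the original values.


Let A = 8k, B = 9k.
(8k + 30) / (9k + 30) = 34/37
Cross-multiply: 37(8k + 30) = 34(9k + 30)
296k + 1110 = 306k + 1020
296k - 306k = 1020 - 1110
-10k = -90
k = -90/-10 = 9
A = 8×9 = 72, B = 9×9 = 81
= A = 72, B = 81

A = 72, B = 81


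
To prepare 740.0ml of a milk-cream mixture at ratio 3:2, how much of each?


Total parts = 3 + 2 = 5
milk: 740.0 × 3/5 = 444.0ml
cream: 740.0 × 2/5 = 296.0ml
= 444.0ml and 296.0ml

444.0ml and 296.0ml


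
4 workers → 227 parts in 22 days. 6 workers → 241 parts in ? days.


Days ∝ work / workers, so d₂ = d₁ × (m₁/m₂) × (w₂/w₁)
Workers factor (inverse): 4/6 ≈ 0.6667
Work factor (direct): 241/227 ≈ 1.0617
d₂ = 22 × 4/6 × 241/227 = (22 × 4 × 241) / (6 × 227) = 21208/1362
≈ 15.57 days

15.57 days


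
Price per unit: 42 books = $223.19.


Unit rate = total / quantity
= 223.19 / 42
= $5.31 per unit

$5.31 per unit


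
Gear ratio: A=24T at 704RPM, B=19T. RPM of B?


Gear ratio = 24:19 = 24:19
RPM_B = RPM_A × (teeth_A / teeth_B)
= 704 × (24/19)
= 889.3 RPM

889.3 RPM


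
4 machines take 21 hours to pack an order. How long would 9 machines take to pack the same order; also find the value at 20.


Inverse proportion: x × y = constant
k = 4 × 21 = 84
At x=9: k/9 = 9.33
At x=20: k/20 = 4.20
= 9.33 and 4.20

9.33 and 4.20


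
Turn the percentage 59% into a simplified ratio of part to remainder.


59% means 59 parts out of 100; remainder = 41
Part : remainder = 59:41
GCD = 1
= 59:41

59:41


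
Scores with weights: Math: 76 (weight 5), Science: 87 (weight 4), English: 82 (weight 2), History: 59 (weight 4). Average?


Numerator = 76×5 + 87×4 + 82×2 + 59×4
= 380 + 348 + 164 + 236
= 1128
Total weight = 15
Weighted avg = 1128/15
= 75.20

75.20


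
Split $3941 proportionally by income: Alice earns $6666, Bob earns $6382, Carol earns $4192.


Total income = 6666 + 6382 + 4192 = $17240
Alice: $3941 × 6666/17240 = $1523.82
Bob: $3941 × 6382/17240 = $1458.90
Carol: $3941 × 4192/17240 = $958.28
= Alice: $1523.82, Bob: $1458.90, Carol: $958.28

Alice: $1523.82, Bob: $1458.90, Carol: $958.28


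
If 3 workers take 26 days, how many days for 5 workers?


Inverse proportion: x × y = constant
k = 3 × 26 = 78
y₂ = k / 5 = 78 / 5
= 15.60

15.60


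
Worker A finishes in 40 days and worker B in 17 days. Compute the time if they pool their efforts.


Rate of A = 1/40 per day
Rate of B = 1/17 per day
Combined rate = 1/40 + 1/17 = 57/680 ≈ 0.0838 per day
Days = 1 / combined rate = 680/57
≈ 11.93 days

11.93 days


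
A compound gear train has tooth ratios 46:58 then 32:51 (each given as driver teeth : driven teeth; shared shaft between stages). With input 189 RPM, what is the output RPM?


Stage 1: RPM_B = RPM_A × t_A/t_B = 189 × 46/58 = 8694/58 ≈ 149.90
B and C share a shaft → RPM_C = RPM_B
Stage 2: RPM_D = RPM_C × t_C/t_D = RPM_A × (t_A×t_C)/(t_B×t_D)
Overall ratio = (46×32)/(58×51) = 1472/2958
RPM_D = 189 × 1472/2958 = 278208/2958
≈ 94.05 RPM

94.05 RPM


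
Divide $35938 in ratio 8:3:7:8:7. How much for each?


Total parts = 8 + 3 + 7 + 8 + 7 = 33
Part 1: 35938 × 8/33 = 8712.24
Part 2: 35938 × 3/33 = 3267.09
Part 3: 35938 × 7/33 = 7623.21
Part 4: 35938 × 8/33 = 8712.24
Part 5: 35938 × 7/33 = 7623.21
= Part 1: $8712.24, Part 2: $3267.09, Part 3: $7623.21, Part 4: $8712.24, Part 5: $7623.21

Part 1: $8712.24, Part 2: $3267.09, Part 3: $7623.21, Part 4: $8712.24, Part 5: $7623.21


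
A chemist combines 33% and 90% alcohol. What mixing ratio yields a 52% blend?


Let x parts of 33% mix with y parts of 90%.
33x + 90y = 52(x + y)
33x + 90y = 52x + 52y
x(33 - 52) = y(52 - 90)
x/y = (90 - 52)/(52 - 33) = 38/19
Simplify: 2:1
= 2:1

2:1


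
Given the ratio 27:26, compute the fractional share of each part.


Total parts = 27 + 26 = 53
First part: 27/53 = 27/53
Second part: 26/53 = 26/53
= 27/53 and 26/53

27/53 and 26/53


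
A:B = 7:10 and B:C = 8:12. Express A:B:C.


Match B: multiply A:B by 8 → 56:80
Multiply B:C by 10 → 80:120
Combined: 56:80:120
GCD = 8
= 7:10:15

7:10:15


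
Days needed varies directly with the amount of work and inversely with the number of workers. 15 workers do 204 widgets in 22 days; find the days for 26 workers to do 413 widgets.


Days ∝ work / workers, so d₂ = d₁ × (m₁/m₂) × (w₂/w₁)
Workers factor (inverse): 15/26 ≈ 0.5769
Work factor (direct): 413/204 ≈ 2.0245
d₂ = 22 × 15/26 × 413/204 = (22 × 15 × 413) / (26 × 204) = 136290/5304
≈ 25.70 days

25.70 days


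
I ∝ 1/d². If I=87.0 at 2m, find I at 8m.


I₁d₁² = I₂d₂²
I₂ = I₁ × (d₁/d₂)²
= 87.0 × (2/8)²
= 87.0 × 4/64
= 348/64
= 5.4375

5.4375


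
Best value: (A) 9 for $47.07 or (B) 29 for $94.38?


Deal A: $47.07/9 = $5.2300/unit
Deal B: $94.38/29 = $3.2545/unit
B is cheaper per unit
= Deal B

Deal B


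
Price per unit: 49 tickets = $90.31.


Unit rate = total / quantity
= 90.31 / 49
= $1.84 per unit

$1.84 per unit


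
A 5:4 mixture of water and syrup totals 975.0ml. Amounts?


Total parts = 5 + 4 = 9
water: 975.0 × 5/9 = 541.7ml
syrup: 975.0 × 4/9 = 433.3ml
= 541.7ml and 433.3ml

541.7ml and 433.3ml


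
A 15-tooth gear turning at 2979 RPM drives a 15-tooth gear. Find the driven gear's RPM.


Gear ratio = 15:15 = 1:1
RPM_B = RPM_A × (teeth_A / teeth_B)
= 2979 × (15/15)
= 2979.0 RPM

2979.0 RPM


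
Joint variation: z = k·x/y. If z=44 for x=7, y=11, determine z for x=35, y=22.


z = k·x/y
Solve for k using the known point: k = z·y/x = 44×11/7 = 484/7 ≈ 69.1429
Now evaluate at x=35, y=22:
z = k × 35 / 22 = (484 × 35) / (7 × 22) = 16940/154
= 110.0000

110.0000


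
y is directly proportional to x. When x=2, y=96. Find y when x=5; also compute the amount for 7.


Direct proportion: y/x = constant
k = 96/2 = 48.0000
y at x=5: k × 5 = 96 × 5 / 2 = 480/2 = 240.00
y at x=7: k × 7 = 96 × 7 / 2 = 672/2 = 336.00
= 240.00 and 336.00

240.00 and 336.00


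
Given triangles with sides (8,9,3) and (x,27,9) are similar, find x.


Scale factor = 27/9 = 3
Missing side = 8 × 3
= 24.0

24.0


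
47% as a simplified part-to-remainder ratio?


47% means 47 parts out of 100; remainder = 53
Part : remainder = 47:53
GCD = 1
= 47:53

47:53


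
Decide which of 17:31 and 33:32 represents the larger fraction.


17/31 = 0.5484
33/32 = 1.0312
0.5484 < 1.0312, so 17:31 is less
= 33:32

33:32


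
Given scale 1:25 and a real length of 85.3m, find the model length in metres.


Model size = real / scale
= 85.3 / 25
= 3.4120 m

3.4120 m


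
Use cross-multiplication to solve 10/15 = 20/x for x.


Cross multiply: 10 × x = 15 × 20
10x = 300
x = 300 / 10
= 30.00

30.00


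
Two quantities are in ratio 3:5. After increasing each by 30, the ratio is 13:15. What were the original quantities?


Let A = 3k, B = 5k.
(3k + 30) / (5k + 30) = 13/15
Cross-multiply: 15(3k + 30) = 13(5k + 30)
45k + 450 = 65k + 390
45k - 65k = 390 - 450
-20k = -60
k = -60/-20 = 3
A = 3×3 = 9, B = 5×3 = 15
= A = 9, B = 15

A = 9, B = 15


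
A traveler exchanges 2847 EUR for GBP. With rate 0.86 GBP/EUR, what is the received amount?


Amount × rate = 2847 × 0.86
= 2448.42 GBP

2448.42 GBP


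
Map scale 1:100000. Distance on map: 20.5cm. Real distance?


Real distance = map distance × scale
= 20.5cm × 100000
= 2050000 cm = 20500.0 m
= 20.500 km

20.500 km


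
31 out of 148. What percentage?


Percentage = (part / whole) × 100
= (31 / 148) × 100
≈ 20.95%

20.95%


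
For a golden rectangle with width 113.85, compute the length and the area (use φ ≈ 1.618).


φ = (1 + √5) / 2 ≈ 1.618
Length = width × φ = 113.85 × 1.618 = 184.2093
≈ 184.21
Area = width × length = 113.85 × 184.2093 = 20972.228805 ≈ 20972.23
= Length: 184.21, Area: 20972.23

Length: 184.21, Area: 20972.23


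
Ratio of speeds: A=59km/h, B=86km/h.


Ratio = 59:86
GCD = 1
Simplified = 59:86
Time ratio (same distance) = 86:59
Speed ratio = 59:86

59:86


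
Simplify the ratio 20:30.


GCD(20, 30) = 10
20/10 : 30/10
= 2:3

2:3


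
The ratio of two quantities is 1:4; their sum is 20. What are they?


Let A = 1k, B = 4k.
1k + 4k = 20
5k = 20 → k = 20/5 = 4
A = 1×4 = 4, B = 4×4 = 16
= A = 4, B = 16

A = 4, B = 16


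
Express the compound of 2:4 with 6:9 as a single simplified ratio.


Compound ratio = (2×6) : (4×9)
= 12:36
GCD = 12
= 1:3

1:3


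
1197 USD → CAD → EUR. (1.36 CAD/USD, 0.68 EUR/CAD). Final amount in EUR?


Step 1: 1197 USD × 1.36 = 1627.92 CAD
Step 2: 1627.92 CAD × 0.68 = 1106.99 EUR
Implied rate USD→EUR = 1.36 × 0.68 = 0.9248
= 1106.99 EUR

1106.99 EUR


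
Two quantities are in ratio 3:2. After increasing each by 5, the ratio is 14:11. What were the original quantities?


Let A = 3k, B = 2k.
(3k + 5) / (2k + 5) = 14/11
Cross-multiply: 11(3k + 5) = 14(2k + 5)
33k + 55 = 28k + 70
33k - 28k = 70 - 55
5k = 15
k = 15/5 = 3
A = 3×3 = 9, B = 2×3 = 6
= A = 9, B = 6

A = 9, B = 6


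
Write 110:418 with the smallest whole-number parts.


GCD(110, 418) = 22
110/22 : 418/22
= 5:19

5:19


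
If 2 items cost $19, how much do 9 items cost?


Direct proportion: y/x = constant
k = 19/2 = 9.5000
y₂ = k × 9 = 19 × 9 / 2 = 171/2
= 85.50

85.50


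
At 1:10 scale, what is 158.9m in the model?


Model size = real / scale
= 158.9 / 10
= 15.8900 m

15.8900 m


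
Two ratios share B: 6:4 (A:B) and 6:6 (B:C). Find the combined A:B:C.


Match B: multiply A:B by 6 → 36:24
Multiply B:C by 4 → 24:24
Combined: 36:24:24
GCD = 12
= 3:2:2

3:2:2


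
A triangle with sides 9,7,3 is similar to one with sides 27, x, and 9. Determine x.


Scale factor = 27/9 = 3
Missing side = 7 × 3
= 21.0

21.0


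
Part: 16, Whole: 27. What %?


Percentage = (part / whole) × 100
= (16 / 27) × 100
≈ 59.26%

59.26%


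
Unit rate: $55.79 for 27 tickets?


Unit rate = total / quantity
= 55.79 / 27
= $2.07 per unit

$2.07 per unit


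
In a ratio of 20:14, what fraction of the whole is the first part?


Total parts = 20 + 14 = 34
First part: 20/34 = 10/17
= 10/17

10/17


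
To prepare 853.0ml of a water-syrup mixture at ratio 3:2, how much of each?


Total parts = 3 + 2 = 5
water: 853.0 × 3/5 = 511.8ml
syrup: 853.0 × 2/5 = 341.2ml
= 511.8ml and 341.2ml

511.8ml and 341.2ml


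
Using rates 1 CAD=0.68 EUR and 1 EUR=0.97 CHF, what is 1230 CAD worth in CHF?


Step 1: 1230 CAD × 0.68 = 836.40 EUR
Step 2: 836.40 EUR × 0.97 = 811.31 CHF
Implied rate CAD→CHF = 0.68 × 0.97 = 0.6596
= 811.31 CHF

811.31 CHF


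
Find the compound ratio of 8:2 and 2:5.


Compound ratio = (8×2) : (2×5)
= 16:10
GCD = 2
= 8:5

8:5


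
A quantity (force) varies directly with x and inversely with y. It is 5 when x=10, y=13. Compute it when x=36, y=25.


z = k·x/y
Solve for k using the known point: k = z·y/x = 5×13/10 = 65/10 = 6.5000
Now evaluate at x=36, y=25:
z = k × 36 / 25 = (65 × 36) / (10 × 25) = 2340/250
= 9.3600

9.3600


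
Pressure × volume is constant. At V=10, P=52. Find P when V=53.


Inverse proportion: x × y = constant
k = 10 × 52 = 520
y₂ = k / 53 = 520 / 53
= 9.81

9.81


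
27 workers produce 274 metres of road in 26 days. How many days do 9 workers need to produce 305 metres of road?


Days ∝ work / workers, so d₂ = d₁ × (m₁/m₂) × (w₂/w₁)
Workers factor (inverse): 27/9 = 3.0000
Work factor (direct): 305/274 ≈ 1.1131
d₂ = 26 × 27/9 × 305/274 = (26 × 27 × 305) / (9 × 274) = 214110/2466
≈ 86.82 days

86.82 days


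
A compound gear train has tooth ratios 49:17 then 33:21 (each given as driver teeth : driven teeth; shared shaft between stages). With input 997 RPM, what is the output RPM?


Stage 1: RPM_B = RPM_A × t_A/t_B = 997 × 49/17 = 48853/17 ≈ 2873.71
B and C share a shaft → RPM_C = RPM_B
Stage 2: RPM_D = RPM_C × t_C/t_D = RPM_A × (t_A×t_C)/(t_B×t_D)
Overall ratio = (49×33)/(17×21) = 1617/357
RPM_D = 997 × 1617/357 = 1612149/357
≈ 4515.82 RPM

4515.82 RPM


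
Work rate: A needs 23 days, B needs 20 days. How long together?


Rate of A = 1/23 per day
Rate of B = 1/20 per day
Combined rate = 1/23 + 1/20 = 43/460 ≈ 0.0935 per day
Days = 1 / combined rate = 460/43
≈ 10.70 days

10.70 days


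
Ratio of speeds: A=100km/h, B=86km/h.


Ratio = 100:86
GCD = 2
Simplified = 50:43
Time ratio (same distance) = 43:50
Speed ratio = 50:43

50:43


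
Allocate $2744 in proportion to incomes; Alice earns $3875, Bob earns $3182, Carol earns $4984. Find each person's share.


Total income = 3875 + 3182 + 4984 = $12041
Alice: $2744 × 3875/12041 = $883.07
Bob: $2744 × 3182/12041 = $725.14
Carol: $2744 × 4984/12041 = $1135.79
= Alice: $883.07, Bob: $725.14, Carol: $1135.79

Alice: $883.07, Bob: $725.14, Carol: $1135.79
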